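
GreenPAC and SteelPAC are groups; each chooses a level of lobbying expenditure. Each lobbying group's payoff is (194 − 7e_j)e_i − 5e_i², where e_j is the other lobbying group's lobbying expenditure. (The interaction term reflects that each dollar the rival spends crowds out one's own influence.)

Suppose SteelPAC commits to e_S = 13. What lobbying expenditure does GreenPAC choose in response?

GreenPAC's payoff is (194 − 7e_S)e_G − 5e_G².
∂π/∂e_G = 194 − 7e_S − 10e_G = 0, so e_G = 19.4 − 0.7e_S.
At e_S = 13: e_G = 19.4 − 0.7·13 = 10.3.

10.3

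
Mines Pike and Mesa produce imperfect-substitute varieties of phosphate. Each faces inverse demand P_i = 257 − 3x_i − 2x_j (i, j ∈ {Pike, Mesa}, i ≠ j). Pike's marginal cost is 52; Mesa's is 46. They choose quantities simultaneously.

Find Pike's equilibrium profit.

Mine Pike's profit: π = x_{Pike}(257 − 3x_{Pike} − 2x_{Mesa}) − 52x_{Pike}.
∂π/∂x_{Pike} = 205 − 6x_{Pike} − 2x_{Mesa} = 0 ⇒ x_{Pike} = 205/6 − (1/3)x_{Mesa}.
Similarly x_{Mesa} = 211/6 − (1/3)x_{Pike}.
Solving the two reaction functions simultaneously: (1 − (−1/3)(−1/3))x_{Pike} = 205/6 − (1/3)·(211/6), so (8/9)x_{Pike} = 202/9 and x_{Pike} = 25.25.
Then x_{Mesa} = 211/6 − (1/3)·25.25 = 26.75.
P_{Pike} = 257 − 3·25.25 − 2·26.75 = 127.75.
Profit = (127.75 − 52)·25.25 = 1912.6875.

1912.6875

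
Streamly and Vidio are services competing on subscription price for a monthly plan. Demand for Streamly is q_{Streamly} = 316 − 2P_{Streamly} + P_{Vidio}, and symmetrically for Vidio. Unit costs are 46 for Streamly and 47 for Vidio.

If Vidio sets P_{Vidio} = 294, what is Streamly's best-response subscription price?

Streamly's profit: π = (P_{Streamly} − 46)(316 − 2P_{Streamly} + P_{Vidio}).
∂π/∂P_{Streamly} = 408 − 4P_{Streamly} + P_{Vidio} = 0 ⇒ P_{Streamly} = 102 + 0.25P_{Vidio}.
At P_{Vidio} = 294: P_{Streamly} = 102 + 0.25·294 = 175.5.

175.5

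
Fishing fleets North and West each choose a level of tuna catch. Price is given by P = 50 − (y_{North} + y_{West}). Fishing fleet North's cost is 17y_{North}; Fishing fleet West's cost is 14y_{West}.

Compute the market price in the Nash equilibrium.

27

Fishing fleet North's profit: π = y_{North}(50 − (y_{North} + y_{West})) − 17y_{North}.
∂π/∂y_{North} = 33 − 2y_{North} − y_{West} = 0, so y_{North} = 16.5 − 0.5y_{West}.
By the same steps for West: y_{West} = 18 − 0.5y_{North}.
Substituting the second reaction function into the first: y_{North} = 16.5 − 0.5(18 − 0.5y_{North}), which gives 0.75y_{North} = 7.5 ⇒ y_{North} = 10.
Then y_{West} = 18 − 0.5·10 = 13.
Equilibrium price: P = 50 − 23 = 27.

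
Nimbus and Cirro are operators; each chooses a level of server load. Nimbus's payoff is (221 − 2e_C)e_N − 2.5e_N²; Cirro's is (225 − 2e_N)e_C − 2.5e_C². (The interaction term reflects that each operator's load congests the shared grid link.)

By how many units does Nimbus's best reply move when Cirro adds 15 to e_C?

-6

Expanding Nimbus's payoff: 221e_N − 2e_Ce_N − 2.5e_N².
∂π/∂e_N = 221 − 2e_C − 5e_N = 0, so e_N = 44.2 − 0.4e_C.
The reaction-function slope is −0.4, so a 15-unit rise in e_C moves e_N by −0.4 × 15 = −6. Nimbus's best response falls — the actions are strategic substitutes.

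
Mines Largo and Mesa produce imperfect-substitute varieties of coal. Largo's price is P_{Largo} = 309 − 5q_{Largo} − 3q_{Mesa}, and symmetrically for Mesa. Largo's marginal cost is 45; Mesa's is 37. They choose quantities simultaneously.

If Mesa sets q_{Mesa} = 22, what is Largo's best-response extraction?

Mine Largo's profit: π = q_{Largo}(309 − 5q_{Largo} − 3q_{Mesa}) − 45q_{Largo}.
∂π/∂q_{Largo} = 264 − 10q_{Largo} − 3q_{Mesa} = 0 ⇒ q_{Largo} = 26.4 − 0.3q_{Mesa}.
At q_{Mesa} = 22: q_{Largo} = 26.4 − 0.3·22 = 19.8.

19.8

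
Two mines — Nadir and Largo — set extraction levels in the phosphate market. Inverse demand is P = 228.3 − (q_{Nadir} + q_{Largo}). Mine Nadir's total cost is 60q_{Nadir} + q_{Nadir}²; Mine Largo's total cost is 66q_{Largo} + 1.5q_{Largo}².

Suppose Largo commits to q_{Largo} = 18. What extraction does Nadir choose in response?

37.575

Mine Nadir's profit: π = q_{Nadir}(228.3 − (q_{Nadir} + q_{Largo})) − 60q_{Nadir} − q_{Nadir}².
∂π/∂q_{Nadir} = 168.3 − 4q_{Nadir} − q_{Largo} = 0, so q_{Nadir} = 42.075 − 0.25q_{Largo}.
At q_{Largo} = 18: q_{Nadir} = 42.075 − 0.25·18 = 37.575.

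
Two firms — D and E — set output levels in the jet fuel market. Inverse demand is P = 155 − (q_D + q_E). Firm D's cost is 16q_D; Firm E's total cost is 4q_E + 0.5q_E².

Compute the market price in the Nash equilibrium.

Firm D's profit: π = q_D(155 − (q_D + q_E)) − 16q_D.
∂π/∂q_D = 139 − 2q_D − q_E = 0, so q_D = 69.5 − 0.5q_E.
For E: ∂π/∂q_E = 151 − 3q_E − q_D = 0 ⇒ q_E = 151/3 − (1/3)q_D.
Substituting the second reaction function into the first: q_D = 69.5 − 0.5(151/3 − (1/3)q_D), which gives (5/6)q_D = 133/3 ⇒ q_D = 53.2.
Then q_E = 151/3 − (1/3)·53.2 = 32.6.
Equilibrium price: P = 155 − 85.8 = 69.2.

69.2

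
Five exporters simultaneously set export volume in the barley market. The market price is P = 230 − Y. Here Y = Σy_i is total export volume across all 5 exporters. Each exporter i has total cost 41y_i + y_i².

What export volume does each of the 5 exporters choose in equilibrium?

A representative exporter's profit is π_i = y_i(230 − Y) − 41y_i − y_i², with Y = y_i + Σ_{j≠i} y_j.
First-order condition: 189 − 4y_i − Σ_{j≠i} y_j = 0.
In a symmetric equilibrium every exporter chooses the same y, so Σ_{j≠i} y_j = 4y. The condition becomes 189 − 8y = 0, giving y = 189/8 = 23.625.

23.625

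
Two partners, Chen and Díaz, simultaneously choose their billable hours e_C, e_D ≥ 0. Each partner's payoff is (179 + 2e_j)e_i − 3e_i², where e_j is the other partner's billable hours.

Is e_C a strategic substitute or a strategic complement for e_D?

strategic complements

Chen's payoff is (179 + 2e_D)e_C − 3e_C².
∂π/∂e_C = 179 + 2e_D − 6e_C = 0, so e_C = 179/6 + (1/3)e_D.
The best-response slope de_C/de_D = 1/3 > 0: the reaction function is upward-sloping, so the choices are strategic complements.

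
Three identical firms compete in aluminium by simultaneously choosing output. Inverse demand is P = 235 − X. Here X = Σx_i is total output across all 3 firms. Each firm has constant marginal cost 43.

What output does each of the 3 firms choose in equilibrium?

48

A representative firm's profit is π_i = x_i(235 − X) − 43x_i, with X = x_i + Σ_{j≠i} x_j.
First-order condition: 192 − 2x_i − Σ_{j≠i} x_j = 0.
In a symmetric equilibrium every firm chooses the same x, so Σ_{j≠i} x_j = 2x. The condition becomes 192 − 4x = 0, giving x = 192/4 = 48.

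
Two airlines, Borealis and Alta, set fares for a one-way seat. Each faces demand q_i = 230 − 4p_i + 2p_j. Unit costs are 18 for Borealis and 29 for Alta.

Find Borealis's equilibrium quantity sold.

Borealis's profit: π = (p_{Borealis} − 18)(230 − 4p_{Borealis} + 2p_{Alta}).
∂π/∂p_{Borealis} = 302 − 8p_{Borealis} + 2p_{Alta} = 0 ⇒ p_{Borealis} = 37.75 + 0.25p_{Alta}.
Similarly p_{Alta} = 43.25 + 0.25p_{Borealis}.
Solving the two reaction functions simultaneously: (1 − (0.25)(0.25))p_{Borealis} = 37.75 + 0.25·43.25, so 0.9375p_{Borealis} = 48.5625 and p_{Borealis} = 51.8.
Then p_{Alta} = 43.25 + 0.25·51.8 = 56.2.
q_{Borealis} = 230 − 4·51.8 + 2·56.2 = 135.2.

135.2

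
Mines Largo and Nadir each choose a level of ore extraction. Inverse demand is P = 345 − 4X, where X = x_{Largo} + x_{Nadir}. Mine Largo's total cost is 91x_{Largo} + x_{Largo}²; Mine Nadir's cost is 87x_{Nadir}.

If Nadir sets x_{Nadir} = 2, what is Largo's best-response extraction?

Mine Largo's profit: π = x_{Largo}(345 − 4(x_{Largo} + x_{Nadir})) − 91x_{Largo} − x_{Largo}².
∂π/∂x_{Largo} = 254 − 10x_{Largo} − 4x_{Nadir} = 0, so x_{Largo} = 25.4 − 0.4x_{Nadir}.
At x_{Nadir} = 2: x_{Largo} = 25.4 − 0.4·2 = 24.6.

24.6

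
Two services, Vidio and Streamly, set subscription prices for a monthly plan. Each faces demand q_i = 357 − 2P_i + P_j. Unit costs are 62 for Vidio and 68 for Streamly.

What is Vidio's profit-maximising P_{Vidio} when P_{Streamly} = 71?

138

Vidio's profit: π = (P_{Vidio} − 62)(357 − 2P_{Vidio} + P_{Streamly}).
∂π/∂P_{Vidio} = 481 − 4P_{Vidio} + P_{Streamly} = 0 ⇒ P_{Vidio} = 120.25 + 0.25P_{Streamly}.
At P_{Streamly} = 71: P_{Vidio} = 120.25 + 0.25·71 = 138.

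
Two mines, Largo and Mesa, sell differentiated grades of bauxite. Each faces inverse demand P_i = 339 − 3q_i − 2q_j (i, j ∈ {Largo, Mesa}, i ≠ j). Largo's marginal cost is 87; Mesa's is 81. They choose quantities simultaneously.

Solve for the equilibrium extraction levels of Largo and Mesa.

31.125, 32.625

Mine Largo's profit: π = q_{Largo}(339 − 3q_{Largo} − 2q_{Mesa}) − 87q_{Largo}.
∂π/∂q_{Largo} = 252 − 6q_{Largo} − 2q_{Mesa} = 0 ⇒ q_{Largo} = 42 − (1/3)q_{Mesa}.
Similarly q_{Mesa} = 43 − (1/3)q_{Largo}.
Substituting the second reaction function into the first: q_{Largo} = 42 − (1/3)(43 − (1/3)q_{Largo}), which gives (8/9)q_{Largo} = 83/3 ⇒ q_{Largo} = 31.125.
Then q_{Mesa} = 43 − (1/3)·31.125 = 32.625.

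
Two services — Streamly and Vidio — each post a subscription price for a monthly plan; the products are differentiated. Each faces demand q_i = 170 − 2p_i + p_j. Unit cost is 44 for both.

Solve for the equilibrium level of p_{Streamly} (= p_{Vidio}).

Streamly's profit: π = (p_{Streamly} − 44)(170 − 2p_{Streamly} + p_{Vidio}).
∂π/∂p_{Streamly} = 258 − 4p_{Streamly} + p_{Vidio} = 0 ⇒ p_{Streamly} = 64.5 + 0.25p_{Vidio}.
The game is symmetric, so in equilibrium p_{Vidio} = p_{Streamly}: the reaction function gives 0.75p_{Streamly} = 64.5, hence p_{Streamly} = 86.

86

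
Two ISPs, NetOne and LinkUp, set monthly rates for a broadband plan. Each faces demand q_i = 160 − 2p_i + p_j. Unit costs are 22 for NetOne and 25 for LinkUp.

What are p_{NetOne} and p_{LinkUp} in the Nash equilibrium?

NetOne's profit: π = (p_{NetOne} − 22)(160 − 2p_{NetOne} + p_{LinkUp}).
∂π/∂p_{NetOne} = 204 − 4p_{NetOne} + p_{LinkUp} = 0 ⇒ p_{NetOne} = 51 + 0.25p_{LinkUp}.
Similarly p_{LinkUp} = 52.5 + 0.25p_{NetOne}.
Plugging p_{LinkUp} into NetOne's best response: p_{NetOne} = 51 + 0.25(52.5 + 0.25p_{NetOne}) ⇒ 0.9375p_{NetOne} = 64.125, so p_{NetOne} = 68.4.
Then p_{LinkUp} = 52.5 + 0.25·68.4 = 69.6.

68.4, 69.6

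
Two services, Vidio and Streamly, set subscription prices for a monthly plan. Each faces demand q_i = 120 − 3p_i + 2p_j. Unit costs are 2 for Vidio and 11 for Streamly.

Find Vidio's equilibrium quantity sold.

93.5625

Vidio's profit: π = (p_{Vidio} − 2)(120 − 3p_{Vidio} + 2p_{Streamly}).
∂π/∂p_{Vidio} = 126 − 6p_{Vidio} + 2p_{Streamly} = 0 ⇒ p_{Vidio} = 21 + (1/3)p_{Streamly}.
Similarly p_{Streamly} = 25.5 + (1/3)p_{Vidio}.
Solving the two reaction functions simultaneously: (1 − (1/3)(1/3))p_{Vidio} = 21 + (1/3)·25.5, so (8/9)p_{Vidio} = 29.5 and p_{Vidio} = 33.1875.
Then p_{Streamly} = 25.5 + (1/3)·33.1875 = 36.5625.
q_{Vidio} = 120 − 3·33.1875 + 2·36.5625 = 93.5625.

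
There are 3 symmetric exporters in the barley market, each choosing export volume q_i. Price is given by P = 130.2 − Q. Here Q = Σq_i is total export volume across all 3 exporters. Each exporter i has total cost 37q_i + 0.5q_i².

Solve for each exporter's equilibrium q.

A representative exporter's profit is π_i = q_i(130.2 − Q) − 37q_i − 0.5q_i², with Q = q_i + Σ_{j≠i} q_j.
First-order condition: 93.2 − 3q_i − Σ_{j≠i} q_j = 0.
In a symmetric equilibrium every exporter chooses the same q, so Σ_{j≠i} q_j = 2q. The condition becomes 93.2 − 5q = 0, giving q = 93.2/5 = 18.64.

18.64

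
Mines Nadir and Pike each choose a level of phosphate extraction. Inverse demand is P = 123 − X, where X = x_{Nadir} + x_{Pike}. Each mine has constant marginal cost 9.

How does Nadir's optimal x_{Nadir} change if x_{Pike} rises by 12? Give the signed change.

-6

Mine Nadir's profit: π = x_{Nadir}(123 − (x_{Nadir} + x_{Pike})) − 9x_{Nadir}.
∂π/∂x_{Nadir} = 114 − 2x_{Nadir} − x_{Pike} = 0, so x_{Nadir} = 57 − 0.5x_{Pike}.
The reaction-function slope is −0.5, so a 12-unit rise in x_{Pike} moves x_{Nadir} by −0.5 × 12 = −6. Nadir's best response falls — the actions are strategic substitutes.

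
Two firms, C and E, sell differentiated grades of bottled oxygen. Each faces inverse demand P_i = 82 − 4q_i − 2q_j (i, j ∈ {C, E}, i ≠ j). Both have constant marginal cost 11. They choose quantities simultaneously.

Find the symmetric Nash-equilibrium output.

7.1

Firm C's profit: π = q_C(82 − 4q_C − 2q_E) − 11q_C.
∂π/∂q_C = 71 − 8q_C − 2q_E = 0 ⇒ q_C = 8.875 − 0.25q_E.
Setting q_C = q_E in the reaction function: q_C = 8.875 − 0.25q_C, so q_C = 8.875 / 1.25 = 7.1.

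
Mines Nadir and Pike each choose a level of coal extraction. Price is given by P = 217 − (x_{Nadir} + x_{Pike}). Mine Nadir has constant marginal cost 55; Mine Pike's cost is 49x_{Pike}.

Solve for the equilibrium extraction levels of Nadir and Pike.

52, 58

Mine Nadir's profit: π = x_{Nadir}(217 − (x_{Nadir} + x_{Pike})) − 55x_{Nadir}.
∂π/∂x_{Nadir} = 162 − 2x_{Nadir} − x_{Pike} = 0, so x_{Nadir} = 81 − 0.5x_{Pike}.
By the same steps for Pike: x_{Pike} = 84 − 0.5x_{Nadir}.
Plugging x_{Pike} into Nadir's best response: x_{Nadir} = 81 − 0.5(84 − 0.5x_{Nadir}) ⇒ 0.75x_{Nadir} = 39, so x_{Nadir} = 52.
Then x_{Pike} = 84 − 0.5·52 = 58.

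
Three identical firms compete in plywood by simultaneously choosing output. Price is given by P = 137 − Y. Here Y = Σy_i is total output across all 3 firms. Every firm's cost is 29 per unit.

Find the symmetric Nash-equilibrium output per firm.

A representative firm's profit is π_i = y_i(137 − Y) − 29y_i, with Y = y_i + Σ_{j≠i} y_j.
First-order condition: 108 − 2y_i − Σ_{j≠i} y_j = 0.
With identical firms, set every y_j = y: then 108 − 2y − 2y = 0, i.e. y = 108/4 = 27.

27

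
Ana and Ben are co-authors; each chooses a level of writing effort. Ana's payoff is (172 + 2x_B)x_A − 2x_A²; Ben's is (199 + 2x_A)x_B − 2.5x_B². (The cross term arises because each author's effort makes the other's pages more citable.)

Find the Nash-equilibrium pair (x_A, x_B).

Expanding Ana's payoff: 172x_A + 2x_Bx_A − 2x_A².
∂π/∂x_A = 172 + 2x_B − 4x_A = 0, so x_A = 43 + 0.5x_B.
Likewise for Ben: x_B = 39.8 + 0.4x_A.
Plugging x_B into Ana's best response: x_A = 43 + 0.5(39.8 + 0.4x_A) ⇒ 0.8x_A = 62.9, so x_A = 78.625.
Then x_B = 39.8 + 0.4·78.625 = 71.25.

78.625, 71.25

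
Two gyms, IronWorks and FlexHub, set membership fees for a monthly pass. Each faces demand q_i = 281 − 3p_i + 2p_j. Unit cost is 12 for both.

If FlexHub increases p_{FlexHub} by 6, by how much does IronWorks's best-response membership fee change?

2

IronWorks's profit: π = (p_{IronWorks} − 12)(281 − 3p_{IronWorks} + 2p_{FlexHub}).
∂π/∂p_{IronWorks} = 317 − 6p_{IronWorks} + 2p_{FlexHub} = 0 ⇒ p_{IronWorks} = 317/6 + (1/3)p_{FlexHub}.
The reaction-function slope is 1/3, so a 6-unit rise in p_{FlexHub} moves p_{IronWorks} by 1/3 × 6 = 2. IronWorks's best response rises — the actions are strategic complements.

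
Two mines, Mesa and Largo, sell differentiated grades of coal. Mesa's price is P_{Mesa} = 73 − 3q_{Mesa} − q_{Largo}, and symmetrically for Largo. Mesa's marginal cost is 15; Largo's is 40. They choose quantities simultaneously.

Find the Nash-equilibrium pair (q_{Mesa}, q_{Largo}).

Mine Mesa's profit: π = q_{Mesa}(73 − 3q_{Mesa} − q_{Largo}) − 15q_{Mesa}.
∂π/∂q_{Mesa} = 58 − 6q_{Mesa} − q_{Largo} = 0 ⇒ q_{Mesa} = 29/3 − (1/6)q_{Largo}.
Similarly q_{Largo} = 5.5 − (1/6)q_{Mesa}.
Substituting the second reaction function into the first: q_{Mesa} = 29/3 − (1/6)(5.5 − (1/6)q_{Mesa}), which gives (35/36)q_{Mesa} = 8.75 ⇒ q_{Mesa} = 9.
Then q_{Largo} = 5.5 − (1/6)·9 = 4.

9, 4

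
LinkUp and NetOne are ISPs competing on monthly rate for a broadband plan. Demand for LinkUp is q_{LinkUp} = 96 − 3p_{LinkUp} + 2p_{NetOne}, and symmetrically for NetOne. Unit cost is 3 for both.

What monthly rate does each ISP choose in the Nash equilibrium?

26.25

LinkUp's profit: π = (p_{LinkUp} − 3)(96 − 3p_{LinkUp} + 2p_{NetOne}).
∂π/∂p_{LinkUp} = 105 − 6p_{LinkUp} + 2p_{NetOne} = 0 ⇒ p_{LinkUp} = 17.5 + (1/3)p_{NetOne}.
By symmetry p_{NetOne} = p_{LinkUp}; substituting into the reaction function, (2/3)p_{LinkUp} = 17.5 and p_{LinkUp} = 26.25.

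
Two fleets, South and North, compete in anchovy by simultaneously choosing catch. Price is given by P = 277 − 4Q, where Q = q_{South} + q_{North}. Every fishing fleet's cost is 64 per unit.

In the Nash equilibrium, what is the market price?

Fishing fleet South's profit: π = q_{South}(277 − 4(q_{South} + q_{North})) − 64q_{South}.
∂π/∂q_{South} = 213 − 8q_{South} − 4q_{North} = 0, so q_{South} = 26.625 − 0.5q_{North}.
Setting q_{South} = q_{North} in the reaction function: q_{South} = 26.625 − 0.5q_{South}, so q_{South} = 26.625 / 1.5 = 17.75.
Equilibrium price: P = 277 − 4·35.5 = 135.

135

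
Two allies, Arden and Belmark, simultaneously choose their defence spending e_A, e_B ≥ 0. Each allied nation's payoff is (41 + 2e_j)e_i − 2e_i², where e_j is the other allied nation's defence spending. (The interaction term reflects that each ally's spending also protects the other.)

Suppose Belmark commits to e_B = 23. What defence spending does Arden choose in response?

21.75

Arden's payoff is (41 + 2e_B)e_A − 2e_A².
∂π/∂e_A = 41 + 2e_B − 4e_A = 0, so e_A = 10.25 + 0.5e_B.
At e_B = 23: e_A = 10.25 + 0.5·23 = 21.75.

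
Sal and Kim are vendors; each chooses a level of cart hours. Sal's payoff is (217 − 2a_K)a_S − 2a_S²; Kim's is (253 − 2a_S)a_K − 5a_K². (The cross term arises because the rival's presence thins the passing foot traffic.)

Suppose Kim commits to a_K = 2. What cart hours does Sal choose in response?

53.25

Expanding Sal's payoff: 217a_S − 2a_Ka_S − 2a_S².
∂π/∂a_S = 217 − 2a_K − 4a_S = 0, so a_S = 54.25 − 0.5a_K.
At a_K = 2: a_S = 54.25 − 0.5·2 = 53.25.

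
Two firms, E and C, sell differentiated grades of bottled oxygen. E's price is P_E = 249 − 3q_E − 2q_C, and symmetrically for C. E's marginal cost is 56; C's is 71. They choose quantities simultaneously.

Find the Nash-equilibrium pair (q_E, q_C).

25.0625, 21.3125

Firm E's profit: π = q_E(249 − 3q_E − 2q_C) − 56q_E.
∂π/∂q_E = 193 − 6q_E − 2q_C = 0 ⇒ q_E = 193/6 − (1/3)q_C.
Similarly q_C = 89/3 − (1/3)q_E.
Plugging q_C into E's best response: q_E = 193/6 − (1/3)(89/3 − (1/3)q_E) ⇒ (8/9)q_E = 401/18, so q_E = 25.0625.
Then q_C = 89/3 − (1/3)·25.0625 = 21.3125.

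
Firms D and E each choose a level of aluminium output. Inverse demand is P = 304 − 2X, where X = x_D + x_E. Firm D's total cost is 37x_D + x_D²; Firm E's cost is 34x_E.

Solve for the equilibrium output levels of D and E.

Firm D's profit: π = x_D(304 − 2(x_D + x_E)) − 37x_D − x_D².
∂π/∂x_D = 267 − 6x_D − 2x_E = 0, so x_D = 44.5 − (1/3)x_E.
For E: ∂π/∂x_E = 270 − 4x_E − 2x_D = 0 ⇒ x_E = 67.5 − 0.5x_D.
Solving the two reaction functions simultaneously: (1 − (−1/3)(−0.5))x_D = 44.5 − (1/3)·67.5, so (5/6)x_D = 22 and x_D = 26.4.
Then x_E = 67.5 − 0.5·26.4 = 54.3.

26.4, 54.3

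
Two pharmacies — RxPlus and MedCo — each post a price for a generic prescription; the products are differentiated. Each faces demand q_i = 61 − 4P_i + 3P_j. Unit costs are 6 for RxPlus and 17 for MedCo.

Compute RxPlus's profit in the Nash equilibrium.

718.24

RxPlus's profit: π = (P_{RxPlus} − 6)(61 − 4P_{RxPlus} + 3P_{MedCo}).
∂π/∂P_{RxPlus} = 85 − 8P_{RxPlus} + 3P_{MedCo} = 0 ⇒ P_{RxPlus} = 10.625 + 0.375P_{MedCo}.
Similarly P_{MedCo} = 16.125 + 0.375P_{RxPlus}.
Substituting the second reaction function into the first: P_{RxPlus} = 10.625 + 0.375(16.125 + 0.375P_{RxPlus}), which gives (55/64)P_{RxPlus} = 1067/64 ⇒ P_{RxPlus} = 19.4.
Then P_{MedCo} = 16.125 + 0.375·19.4 = 23.4.
q_{RxPlus} = 61 − 4·19.4 + 3·23.4 = 53.6.
Profit = (19.4 − 6)·53.6 = 718.24.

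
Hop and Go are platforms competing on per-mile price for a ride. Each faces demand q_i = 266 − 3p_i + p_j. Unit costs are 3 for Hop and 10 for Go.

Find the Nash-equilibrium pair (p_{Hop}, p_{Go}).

55.6, 58.6

Hop's profit: π = (p_{Hop} − 3)(266 − 3p_{Hop} + p_{Go}).
∂π/∂p_{Hop} = 275 − 6p_{Hop} + p_{Go} = 0 ⇒ p_{Hop} = 275/6 + (1/6)p_{Go}.
Similarly p_{Go} = 148/3 + (1/6)p_{Hop}.
Plugging p_{Go} into Hop's best response: p_{Hop} = 275/6 + (1/6)(148/3 + (1/6)p_{Hop}) ⇒ (35/36)p_{Hop} = 973/18, so p_{Hop} = 55.6.
Then p_{Go} = 148/3 + (1/6)·55.6 = 58.6.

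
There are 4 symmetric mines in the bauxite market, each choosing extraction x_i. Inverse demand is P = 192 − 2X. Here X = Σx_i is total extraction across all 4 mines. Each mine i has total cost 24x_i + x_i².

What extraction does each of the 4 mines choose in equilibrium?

A representative mine's profit is π_i = x_i(192 − 2X) − 24x_i − x_i², with X = x_i + Σ_{j≠i} x_j.
First-order condition: 168 − 6x_i − 2Σ_{j≠i} x_j = 0.
In a symmetric equilibrium every mine chooses the same x, so Σ_{j≠i} x_j = 3x. The condition becomes 168 − 12x = 0, giving x = 168/12 = 14.

14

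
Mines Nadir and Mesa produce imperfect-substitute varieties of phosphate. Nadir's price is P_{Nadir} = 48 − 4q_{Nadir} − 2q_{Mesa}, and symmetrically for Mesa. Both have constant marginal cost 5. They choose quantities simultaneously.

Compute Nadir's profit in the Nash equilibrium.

Mine Nadir's profit: π = q_{Nadir}(48 − 4q_{Nadir} − 2q_{Mesa}) − 5q_{Nadir}.
∂π/∂q_{Nadir} = 43 − 8q_{Nadir} − 2q_{Mesa} = 0 ⇒ q_{Nadir} = 5.375 − 0.25q_{Mesa}.
By symmetry q_{Mesa} = q_{Nadir}; substituting into the reaction function, 1.25q_{Nadir} = 5.375 and q_{Nadir} = 4.3.
P_{Nadir} = 48 − 4·4.3 − 2·4.3 = 22.2.
Profit = (22.2 − 5)·4.3 = 73.96.

73.96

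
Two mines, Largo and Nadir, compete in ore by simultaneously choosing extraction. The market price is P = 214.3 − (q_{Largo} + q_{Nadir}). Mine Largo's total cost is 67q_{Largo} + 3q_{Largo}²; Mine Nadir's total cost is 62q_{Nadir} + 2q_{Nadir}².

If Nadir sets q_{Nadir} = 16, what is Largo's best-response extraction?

16.4125

Mine Largo's profit: π = q_{Largo}(214.3 − (q_{Largo} + q_{Nadir})) − 67q_{Largo} − 3q_{Largo}².
∂π/∂q_{Largo} = 147.3 − 8q_{Largo} − q_{Nadir} = 0, so q_{Largo} = 18.4125 − 0.125q_{Nadir}.
At q_{Nadir} = 16: q_{Largo} = 18.4125 − 0.125·16 = 16.4125.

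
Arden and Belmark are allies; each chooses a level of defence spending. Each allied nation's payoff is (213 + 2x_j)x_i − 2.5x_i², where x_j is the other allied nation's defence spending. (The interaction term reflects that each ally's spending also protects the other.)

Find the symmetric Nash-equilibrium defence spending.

Arden's payoff is (213 + 2x_B)x_A − 2.5x_A².
∂π/∂x_A = 213 + 2x_B − 5x_A = 0, so x_A = 42.6 + 0.4x_B.
By symmetry x_B = x_A; substituting into the reaction function, 0.6x_A = 42.6 and x_A = 71.

71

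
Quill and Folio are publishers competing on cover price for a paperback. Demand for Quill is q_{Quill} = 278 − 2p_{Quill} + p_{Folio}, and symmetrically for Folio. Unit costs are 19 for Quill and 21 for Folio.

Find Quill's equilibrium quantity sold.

Quill's profit: π = (p_{Quill} − 19)(278 − 2p_{Quill} + p_{Folio}).
∂π/∂p_{Quill} = 316 − 4p_{Quill} + p_{Folio} = 0 ⇒ p_{Quill} = 79 + 0.25p_{Folio}.
Similarly p_{Folio} = 80 + 0.25p_{Quill}.
Solving the two reaction functions simultaneously: (1 − (0.25)(0.25))p_{Quill} = 79 + 0.25·80, so 0.9375p_{Quill} = 99 and p_{Quill} = 105.6.
Then p_{Folio} = 80 + 0.25·105.6 = 106.4.
q_{Quill} = 278 − 2·105.6 + 106.4 = 173.2.

173.2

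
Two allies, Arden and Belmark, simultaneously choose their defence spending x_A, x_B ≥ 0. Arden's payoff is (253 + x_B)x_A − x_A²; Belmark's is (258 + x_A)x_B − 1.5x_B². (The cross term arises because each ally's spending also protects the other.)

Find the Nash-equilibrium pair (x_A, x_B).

Expanding Arden's payoff: 253x_A + x_Bx_A − x_A².
∂π/∂x_A = 253 + x_B − 2x_A = 0, so x_A = 126.5 + 0.5x_B.
Likewise for Belmark: x_B = 86 + (1/3)x_A.
Plugging x_B into Arden's best response: x_A = 126.5 + 0.5(86 + (1/3)x_A) ⇒ (5/6)x_A = 169.5, so x_A = 203.4.
Then x_B = 86 + (1/3)·203.4 = 153.8.

203.4, 153.8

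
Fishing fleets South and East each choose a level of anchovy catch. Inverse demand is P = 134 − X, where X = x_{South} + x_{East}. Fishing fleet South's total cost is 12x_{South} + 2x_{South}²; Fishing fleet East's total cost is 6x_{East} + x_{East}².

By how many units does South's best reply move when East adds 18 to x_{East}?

-3

Fishing fleet South's profit: π = x_{South}(134 − (x_{South} + x_{East})) − 12x_{South} − 2x_{South}².
∂π/∂x_{South} = 122 − 6x_{South} − x_{East} = 0, so x_{South} = 61/3 − (1/6)x_{East}.
The reaction-function slope is −1/6, so an 18-unit rise in x_{East} moves x_{South} by −1/6 × 18 = −3. South's best response falls — the actions are strategic substitutes.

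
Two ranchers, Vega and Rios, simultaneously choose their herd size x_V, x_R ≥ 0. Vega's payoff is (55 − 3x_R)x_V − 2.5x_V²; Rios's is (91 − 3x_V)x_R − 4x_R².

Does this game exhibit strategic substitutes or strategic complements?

Expanding Vega's payoff: 55x_V − 3x_Rx_V − 2.5x_V².
∂π/∂x_V = 55 − 3x_R − 5x_V = 0, so x_V = 11 − 0.6x_R.
The best-response slope dx_V/dx_R = −0.6 < 0: the reaction function is downward-sloping, so the choices are strategic substitutes.

strategic substitutes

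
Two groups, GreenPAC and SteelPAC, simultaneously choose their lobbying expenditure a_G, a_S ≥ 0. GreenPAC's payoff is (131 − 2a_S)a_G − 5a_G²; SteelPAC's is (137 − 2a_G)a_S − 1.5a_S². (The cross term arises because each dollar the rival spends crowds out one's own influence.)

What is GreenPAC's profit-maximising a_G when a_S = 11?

Expanding GreenPAC's payoff: 131a_G − 2a_Sa_G − 5a_G².
∂π/∂a_G = 131 − 2a_S − 10a_G = 0, so a_G = 13.1 − 0.2a_S.
At a_S = 11: a_G = 13.1 − 0.2·11 = 10.9.

10.9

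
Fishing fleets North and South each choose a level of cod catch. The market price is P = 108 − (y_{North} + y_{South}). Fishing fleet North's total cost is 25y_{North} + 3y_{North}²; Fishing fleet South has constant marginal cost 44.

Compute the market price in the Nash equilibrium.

72.6

Fishing fleet North's profit: π = y_{North}(108 − (y_{North} + y_{South})) − 25y_{North} − 3y_{North}².
∂π/∂y_{North} = 83 − 8y_{North} − y_{South} = 0, so y_{North} = 10.375 − 0.125y_{South}.
For South: ∂π/∂y_{South} = 64 − 2y_{South} − y_{North} = 0 ⇒ y_{South} = 32 − 0.5y_{North}.
Substituting the second reaction function into the first: y_{North} = 10.375 − 0.125(32 − 0.5y_{North}), which gives 0.9375y_{North} = 6.375 ⇒ y_{North} = 6.8.
Then y_{South} = 32 − 0.5·6.8 = 28.6.
Equilibrium price: P = 108 − 35.4 = 72.6.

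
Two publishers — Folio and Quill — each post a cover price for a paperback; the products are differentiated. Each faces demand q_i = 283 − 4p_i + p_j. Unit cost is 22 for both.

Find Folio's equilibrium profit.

3844

Folio's profit: π = (p_{Folio} − 22)(283 − 4p_{Folio} + p_{Quill}).
∂π/∂p_{Folio} = 371 − 8p_{Folio} + p_{Quill} = 0 ⇒ p_{Folio} = 46.375 + 0.125p_{Quill}.
By symmetry p_{Quill} = p_{Folio}; substituting into the reaction function, 0.875p_{Folio} = 46.375 and p_{Folio} = 53.
q_{Folio} = 283 − 4·53 + 53 = 124.
Profit = (53 − 22)·124 = 3844.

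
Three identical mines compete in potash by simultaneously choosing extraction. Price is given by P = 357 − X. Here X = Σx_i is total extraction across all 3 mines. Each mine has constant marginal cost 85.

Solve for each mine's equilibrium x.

A representative mine's profit is π_i = x_i(357 − X) − 85x_i, with X = x_i + Σ_{j≠i} x_j.
First-order condition: 272 − 2x_i − Σ_{j≠i} x_j = 0.
In a symmetric equilibrium every mine chooses the same x, so Σ_{j≠i} x_j = 2x. The condition becomes 272 − 4x = 0, giving x = 272/4 = 68.

68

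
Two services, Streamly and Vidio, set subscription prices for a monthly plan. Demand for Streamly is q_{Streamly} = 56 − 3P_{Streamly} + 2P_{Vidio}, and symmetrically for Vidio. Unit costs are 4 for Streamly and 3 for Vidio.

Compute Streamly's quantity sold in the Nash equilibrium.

38.4375

Streamly's profit: π = (P_{Streamly} − 4)(56 − 3P_{Streamly} + 2P_{Vidio}).
∂π/∂P_{Streamly} = 68 − 6P_{Streamly} + 2P_{Vidio} = 0 ⇒ P_{Streamly} = 34/3 + (1/3)P_{Vidio}.
Similarly P_{Vidio} = 65/6 + (1/3)P_{Streamly}.
Plugging P_{Vidio} into Streamly's best response: P_{Streamly} = 34/3 + (1/3)(65/6 + (1/3)P_{Streamly}) ⇒ (8/9)P_{Streamly} = 269/18, so P_{Streamly} = 16.8125.
Then P_{Vidio} = 65/6 + (1/3)·16.8125 = 16.4375.
q_{Streamly} = 56 − 3·16.8125 + 2·16.4375 = 38.4375.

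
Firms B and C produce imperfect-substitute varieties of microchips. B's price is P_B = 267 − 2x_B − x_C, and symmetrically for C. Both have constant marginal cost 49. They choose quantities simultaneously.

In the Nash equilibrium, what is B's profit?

3801.92

Firm B's profit: π = x_B(267 − 2x_B − x_C) − 49x_B.
∂π/∂x_B = 218 − 4x_B − x_C = 0 ⇒ x_B = 54.5 − 0.25x_C.
Setting x_B = x_C in the reaction function: x_B = 54.5 − 0.25x_B, so x_B = 54.5 / 1.25 = 43.6.
P_B = 267 − 2·43.6 − 43.6 = 136.2.
Profit = (136.2 − 49)·43.6 = 3801.92.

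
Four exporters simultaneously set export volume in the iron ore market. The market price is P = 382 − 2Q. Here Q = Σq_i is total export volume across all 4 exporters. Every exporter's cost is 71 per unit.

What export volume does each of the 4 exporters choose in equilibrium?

31.1

A representative exporter's profit is π_i = q_i(382 − 2Q) − 71q_i, with Q = q_i + Σ_{j≠i} q_j.
First-order condition: 311 − 4q_i − 2Σ_{j≠i} q_j = 0.
With identical exporters, set every q_j = q: then 311 − 4q − 6q = 0, i.e. q = 311/10 = 31.1.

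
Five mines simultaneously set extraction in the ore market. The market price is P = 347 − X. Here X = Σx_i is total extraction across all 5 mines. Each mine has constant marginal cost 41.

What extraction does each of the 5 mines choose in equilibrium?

51

A representative mine's profit is π_i = x_i(347 − X) − 41x_i, with X = x_i + Σ_{j≠i} x_j.
First-order condition: 306 − 2x_i − Σ_{j≠i} x_j = 0.
In a symmetric equilibrium every mine chooses the same x, so Σ_{j≠i} x_j = 4x. The condition becomes 306 − 6x = 0, giving x = 306/6 = 51.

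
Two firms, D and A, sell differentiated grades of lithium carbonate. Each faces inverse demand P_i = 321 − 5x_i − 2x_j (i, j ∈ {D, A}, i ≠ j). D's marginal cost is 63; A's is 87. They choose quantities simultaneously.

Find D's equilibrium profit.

2420

Firm D's profit: π = x_D(321 − 5x_D − 2x_A) − 63x_D.
∂π/∂x_D = 258 − 10x_D − 2x_A = 0 ⇒ x_D = 25.8 − 0.2x_A.
Similarly x_A = 23.4 − 0.2x_D.
Plugging x_A into D's best response: x_D = 25.8 − 0.2(23.4 − 0.2x_D) ⇒ 0.96x_D = 21.12, so x_D = 22.
Then x_A = 23.4 − 0.2·22 = 19.
P_D = 321 − 5·22 − 2·19 = 173.
Profit = (173 − 63)·22 = 2420.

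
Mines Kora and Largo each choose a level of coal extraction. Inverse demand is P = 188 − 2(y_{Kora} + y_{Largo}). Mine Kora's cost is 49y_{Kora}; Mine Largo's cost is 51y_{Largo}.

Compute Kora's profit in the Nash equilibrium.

Mine Kora's profit: π = y_{Kora}(188 − 2(y_{Kora} + y_{Largo})) − 49y_{Kora}.
∂π/∂y_{Kora} = 139 − 4y_{Kora} − 2y_{Largo} = 0, so y_{Kora} = 34.75 − 0.5y_{Largo}.
By the same steps for Largo: y_{Largo} = 34.25 − 0.5y_{Kora}.
Plugging y_{Largo} into Kora's best response: y_{Kora} = 34.75 − 0.5(34.25 − 0.5y_{Kora}) ⇒ 0.75y_{Kora} = 17.625, so y_{Kora} = 23.5.
Then y_{Largo} = 34.25 − 0.5·23.5 = 22.5.
Price P = 188 − 2·46 = 96.
Kora's profit: (96 − 49)·23.5 = 1104.5.

1104.5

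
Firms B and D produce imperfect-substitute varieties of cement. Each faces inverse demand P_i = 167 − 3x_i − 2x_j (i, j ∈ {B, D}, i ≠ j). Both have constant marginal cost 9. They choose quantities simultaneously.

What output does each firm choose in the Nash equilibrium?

Firm B's profit: π = x_B(167 − 3x_B − 2x_D) − 9x_B.
∂π/∂x_B = 158 − 6x_B − 2x_D = 0 ⇒ x_B = 79/3 − (1/3)x_D.
The game is symmetric, so in equilibrium x_D = x_B: the reaction function gives (4/3)x_B = 79/3, hence x_B = 19.75.

19.75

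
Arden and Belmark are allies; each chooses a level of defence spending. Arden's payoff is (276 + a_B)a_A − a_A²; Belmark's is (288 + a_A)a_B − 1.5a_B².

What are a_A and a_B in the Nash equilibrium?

Expanding Arden's payoff: 276a_A + a_Ba_A − a_A².
∂π/∂a_A = 276 + a_B − 2a_A = 0, so a_A = 138 + 0.5a_B.
Likewise for Belmark: a_B = 96 + (1/3)a_A.
Plugging a_B into Arden's best response: a_A = 138 + 0.5(96 + (1/3)a_A) ⇒ (5/6)a_A = 186, so a_A = 223.2.
Then a_B = 96 + (1/3)·223.2 = 170.4.

223.2, 170.4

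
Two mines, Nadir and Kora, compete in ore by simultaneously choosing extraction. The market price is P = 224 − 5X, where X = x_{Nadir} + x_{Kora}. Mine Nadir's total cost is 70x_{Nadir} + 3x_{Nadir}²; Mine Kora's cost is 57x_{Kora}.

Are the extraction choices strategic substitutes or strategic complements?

Mine Nadir's profit: π = x_{Nadir}(224 − 5(x_{Nadir} + x_{Kora})) − 70x_{Nadir} − 3x_{Nadir}².
∂π/∂x_{Nadir} = 154 − 16x_{Nadir} − 5x_{Kora} = 0, so x_{Nadir} = 9.625 − 0.3125x_{Kora}.
The best-response slope dx_{Nadir}/dx_{Kora} = −0.3125 < 0: the reaction function is downward-sloping, so the choices are strategic substitutes.

strategic substitutes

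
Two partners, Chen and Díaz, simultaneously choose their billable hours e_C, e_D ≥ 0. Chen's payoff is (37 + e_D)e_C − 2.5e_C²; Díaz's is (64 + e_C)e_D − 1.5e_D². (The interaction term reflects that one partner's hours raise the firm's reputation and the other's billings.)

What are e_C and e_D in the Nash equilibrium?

Expanding Chen's payoff: 37e_C + e_De_C − 2.5e_C².
∂π/∂e_C = 37 + e_D − 5e_C = 0, so e_C = 7.4 + 0.2e_D.
Likewise for Díaz: e_D = 64/3 + (1/3)e_C.
Solving the two reaction functions simultaneously: (1 − (0.2)(1/3))e_C = 7.4 + 0.2·(64/3), so (14/15)e_C = 35/3 and e_C = 12.5.
Then e_D = 64/3 + (1/3)·12.5 = 25.5.

12.5, 25.5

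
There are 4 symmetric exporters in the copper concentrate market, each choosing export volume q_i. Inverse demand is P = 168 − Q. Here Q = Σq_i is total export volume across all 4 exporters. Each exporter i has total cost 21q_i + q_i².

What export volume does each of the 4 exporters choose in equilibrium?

21

A representative exporter's profit is π_i = q_i(168 − Q) − 21q_i − q_i², with Q = q_i + Σ_{j≠i} q_j.
First-order condition: 147 − 4q_i − Σ_{j≠i} q_j = 0.
Imposing symmetry (q_j = q for all j) turns Σ_{j≠i} q_j into 3q, so 147 = 7q and q = 21.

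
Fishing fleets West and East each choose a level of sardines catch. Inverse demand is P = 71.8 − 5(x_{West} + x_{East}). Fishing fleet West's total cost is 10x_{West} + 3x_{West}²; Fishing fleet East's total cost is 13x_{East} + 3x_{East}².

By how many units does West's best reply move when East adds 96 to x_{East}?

-30

Fishing fleet West's profit: π = x_{West}(71.8 − 5(x_{West} + x_{East})) − 10x_{West} − 3x_{West}².
∂π/∂x_{West} = 61.8 − 16x_{West} − 5x_{East} = 0, so x_{West} = 3.8625 − 0.3125x_{East}.
The reaction-function slope is −0.3125, so a 96-unit rise in x_{East} moves x_{West} by −0.3125 × 96 = −30. West's best response falls — the actions are strategic substitutes.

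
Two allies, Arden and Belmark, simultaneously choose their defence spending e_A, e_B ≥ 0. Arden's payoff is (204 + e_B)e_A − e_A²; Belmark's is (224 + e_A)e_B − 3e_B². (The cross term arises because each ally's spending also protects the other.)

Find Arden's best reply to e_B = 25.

114.5

Expanding Arden's payoff: 204e_A + e_Be_A − e_A².
∂π/∂e_A = 204 + e_B − 2e_A = 0, so e_A = 102 + 0.5e_B.
At e_B = 25: e_A = 102 + 0.5·25 = 114.5.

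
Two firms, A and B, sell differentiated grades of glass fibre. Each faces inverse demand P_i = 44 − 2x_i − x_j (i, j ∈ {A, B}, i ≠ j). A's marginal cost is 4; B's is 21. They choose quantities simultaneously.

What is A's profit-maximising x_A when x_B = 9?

Firm A's profit: π = x_A(44 − 2x_A − x_B) − 4x_A.
∂π/∂x_A = 40 − 4x_A − x_B = 0 ⇒ x_A = 10 − 0.25x_B.
At x_B = 9: x_A = 10 − 0.25·9 = 7.75.

7.75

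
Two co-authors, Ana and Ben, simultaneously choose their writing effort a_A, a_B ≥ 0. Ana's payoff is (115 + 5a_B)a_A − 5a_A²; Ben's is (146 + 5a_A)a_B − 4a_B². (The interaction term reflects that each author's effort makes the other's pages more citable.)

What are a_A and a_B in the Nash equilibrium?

Expanding Ana's payoff: 115a_A + 5a_Ba_A − 5a_A².
∂π/∂a_A = 115 + 5a_B − 10a_A = 0, so a_A = 11.5 + 0.5a_B.
Likewise for Ben: a_B = 18.25 + 0.625a_A.
Plugging a_B into Ana's best response: a_A = 11.5 + 0.5(18.25 + 0.625a_A) ⇒ 0.6875a_A = 20.625, so a_A = 30.
Then a_B = 18.25 + 0.625·30 = 37.

30, 37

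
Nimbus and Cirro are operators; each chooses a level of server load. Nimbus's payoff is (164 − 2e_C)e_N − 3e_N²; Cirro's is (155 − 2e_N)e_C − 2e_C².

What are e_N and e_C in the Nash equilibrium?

17.3, 30.1

Expanding Nimbus's payoff: 164e_N − 2e_Ce_N − 3e_N².
∂π/∂e_N = 164 − 2e_C − 6e_N = 0, so e_N = 82/3 − (1/3)e_C.
Likewise for Cirro: e_C = 38.75 − 0.5e_N.
Plugging e_C into Nimbus's best response: e_N = 82/3 − (1/3)(38.75 − 0.5e_N) ⇒ (5/6)e_N = 173/12, so e_N = 17.3.
Then e_C = 38.75 − 0.5·17.3 = 30.1.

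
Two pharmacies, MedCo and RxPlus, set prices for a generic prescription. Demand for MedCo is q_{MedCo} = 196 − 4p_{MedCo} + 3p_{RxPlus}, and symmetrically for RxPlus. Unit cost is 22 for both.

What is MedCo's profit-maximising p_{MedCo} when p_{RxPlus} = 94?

MedCo's profit: π = (p_{MedCo} − 22)(196 − 4p_{MedCo} + 3p_{RxPlus}).
∂π/∂p_{MedCo} = 284 − 8p_{MedCo} + 3p_{RxPlus} = 0 ⇒ p_{MedCo} = 35.5 + 0.375p_{RxPlus}.
At p_{RxPlus} = 94: p_{MedCo} = 35.5 + 0.375·94 = 70.75.

70.75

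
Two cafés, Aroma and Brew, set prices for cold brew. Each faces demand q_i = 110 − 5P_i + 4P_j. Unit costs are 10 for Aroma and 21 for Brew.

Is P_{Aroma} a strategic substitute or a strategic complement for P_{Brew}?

Aroma's profit: π = (P_{Aroma} − 10)(110 − 5P_{Aroma} + 4P_{Brew}).
∂π/∂P_{Aroma} = 160 − 10P_{Aroma} + 4P_{Brew} = 0 ⇒ P_{Aroma} = 16 + 0.4P_{Brew}.
The best-response slope dP_{Aroma}/dP_{Brew} = 0.4 > 0: the reaction function is upward-sloping, so the choices are strategic complements.

strategic complements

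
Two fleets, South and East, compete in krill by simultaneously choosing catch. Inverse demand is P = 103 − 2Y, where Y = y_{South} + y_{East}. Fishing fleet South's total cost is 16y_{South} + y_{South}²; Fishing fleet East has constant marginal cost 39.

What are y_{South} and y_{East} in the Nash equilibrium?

Fishing fleet South's profit: π = y_{South}(103 − 2(y_{South} + y_{East})) − 16y_{South} − y_{South}².
∂π/∂y_{South} = 87 − 6y_{South} − 2y_{East} = 0, so y_{South} = 14.5 − (1/3)y_{East}.
For East: ∂π/∂y_{East} = 64 − 4y_{East} − 2y_{South} = 0 ⇒ y_{East} = 16 − 0.5y_{South}.
Plugging y_{East} into South's best response: y_{South} = 14.5 − (1/3)(16 − 0.5y_{South}) ⇒ (5/6)y_{South} = 55/6, so y_{South} = 11.
Then y_{East} = 16 − 0.5·11 = 10.5.

11, 10.5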